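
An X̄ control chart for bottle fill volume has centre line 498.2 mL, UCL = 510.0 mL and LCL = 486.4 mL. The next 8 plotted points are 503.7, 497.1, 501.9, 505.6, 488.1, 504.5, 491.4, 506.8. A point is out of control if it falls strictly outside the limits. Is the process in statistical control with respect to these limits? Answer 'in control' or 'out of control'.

All 8 points lie within [486.4, 510.0].

in control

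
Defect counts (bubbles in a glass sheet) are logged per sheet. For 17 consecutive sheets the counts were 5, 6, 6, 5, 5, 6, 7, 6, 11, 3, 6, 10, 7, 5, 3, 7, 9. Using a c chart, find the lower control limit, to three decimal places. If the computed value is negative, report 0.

0.000

c̄ = (5 + 6 + 6 + 5 + 5 + 6 + 7 + 6 + 11 + 3 + 6 + 10 + 7 + 5 + 3 + 7 + 9) / 17 = 107 / 17 = 6.2941
LCL = c̄ − 3√c̄ = 6.2941 − 3 × 2.5088 = -1.2323 → 0 (cannot be negative)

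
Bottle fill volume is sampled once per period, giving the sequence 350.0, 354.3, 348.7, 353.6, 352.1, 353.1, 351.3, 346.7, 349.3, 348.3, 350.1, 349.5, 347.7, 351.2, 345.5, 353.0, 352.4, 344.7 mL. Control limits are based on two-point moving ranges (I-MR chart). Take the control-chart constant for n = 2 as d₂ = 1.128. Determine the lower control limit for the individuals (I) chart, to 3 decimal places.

X̄ = (350.0 + 354.3 + 348.7 + 353.6 + 352.1 + 353.1 + 351.3 + 346.7 + 349.3 + 348.3 + 350.1 + 349.5 + 347.7 + 351.2 + 345.5 + 353.0 + 352.4 + 344.7) / 18 = 350.0833
Moving ranges: 4.3, 5.6, 4.9, 1.5, 1.0, 1.8, 4.6, 2.6, 1.0, 1.8, 0.6, 1.8, 3.5, 5.7, 7.5, 0.6, 7.7; M̄R̄ = 56.5000 / 17 = 3.3235
LCL = X̄ − 3·M̄R̄/d₂ = 350.0833 − 3 × 3.3235 / 1.128 = 341.2442

341.244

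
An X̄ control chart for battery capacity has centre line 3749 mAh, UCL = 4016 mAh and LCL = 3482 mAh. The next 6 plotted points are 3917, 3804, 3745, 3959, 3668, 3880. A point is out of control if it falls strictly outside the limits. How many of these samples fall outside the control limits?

All 6 points lie within [3482, 4016].

0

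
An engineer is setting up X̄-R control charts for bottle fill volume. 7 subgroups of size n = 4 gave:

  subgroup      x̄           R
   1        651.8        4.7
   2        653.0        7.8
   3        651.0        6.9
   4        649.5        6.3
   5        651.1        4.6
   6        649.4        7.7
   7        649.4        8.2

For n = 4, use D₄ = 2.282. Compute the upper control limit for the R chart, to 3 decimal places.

15.061

R̄ = (4.7 + 7.8 + 6.9 + 6.3 + 4.6 + 7.7 + 8.2) / 7 = 46.2000 / 7 = 6.6000
UCL_R = D₄·R̄ = 2.282 × 6.6000 = 15.0612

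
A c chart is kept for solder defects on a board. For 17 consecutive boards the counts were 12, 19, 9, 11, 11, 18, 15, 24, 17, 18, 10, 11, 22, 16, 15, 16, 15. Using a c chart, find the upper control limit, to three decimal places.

c̄ = (12 + 19 + 9 + 11 + 11 + 18 + 15 + 24 + 17 + 18 + 10 + 11 + 22 + 16 + 15 + 16 + 15) / 17 = 259 / 17 = 15.2353
UCL = c̄ + 3√c̄ = 15.2353 + 3 × √15.2353 = 15.2353 + 3 × 3.9032 = 26.9450

26.945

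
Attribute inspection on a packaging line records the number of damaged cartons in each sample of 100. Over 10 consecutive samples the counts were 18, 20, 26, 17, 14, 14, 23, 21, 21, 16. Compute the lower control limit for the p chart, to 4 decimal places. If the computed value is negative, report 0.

p̄ = Σdᵢ / (k·n) = 190 / (10 × 100) = 0.19000
LCL = p̄ − 3·√(p̄(1−p̄)/n) = 0.19000 − 3 × 0.03923 = 0.07231

0.0723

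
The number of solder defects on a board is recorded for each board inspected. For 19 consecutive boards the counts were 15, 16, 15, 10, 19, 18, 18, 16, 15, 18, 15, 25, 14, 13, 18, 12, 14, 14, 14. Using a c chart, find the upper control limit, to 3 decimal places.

27.638

c̄ = (15 + 16 + 15 + 10 + 19 + 18 + 18 + 16 + 15 + 18 + 15 + 25 + 14 + 13 + 18 + 12 + 14 + 14 + 14) / 19 = 299 / 19 = 15.7368
UCL = c̄ + 3√c̄ = 15.7368 + 3 × √15.7368 = 15.7368 + 3 × 3.9670 = 27.6377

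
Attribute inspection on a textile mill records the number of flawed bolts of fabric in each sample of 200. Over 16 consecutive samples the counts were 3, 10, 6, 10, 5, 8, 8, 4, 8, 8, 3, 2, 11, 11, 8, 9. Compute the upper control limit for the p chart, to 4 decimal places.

p̄ = Σdᵢ / (k·n) = 114 / (16 × 200) = 0.03562
UCL = p̄ + 3·√(p̄(1−p̄)/n) = 0.03562 + 3 × √(0.03562×0.96437/200) = 0.03562 + 3 × 0.01311 = 0.07494

0.0749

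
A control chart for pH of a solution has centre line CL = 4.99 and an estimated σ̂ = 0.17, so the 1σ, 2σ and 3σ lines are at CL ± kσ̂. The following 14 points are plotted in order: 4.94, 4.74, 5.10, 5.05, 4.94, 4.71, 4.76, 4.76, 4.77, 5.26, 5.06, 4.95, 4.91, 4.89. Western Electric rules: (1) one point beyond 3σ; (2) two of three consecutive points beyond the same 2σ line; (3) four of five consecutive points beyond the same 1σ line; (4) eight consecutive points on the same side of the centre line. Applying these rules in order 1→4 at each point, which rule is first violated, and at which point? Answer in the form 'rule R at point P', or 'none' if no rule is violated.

Zone of each point (C = within 1σ̂, B = 1σ̂–2σ̂, A = 2σ̂–3σ̂, * = beyond 3σ̂; sign = side of CL): 1:-C, 2:-B, 3:+C, 4:+C, 5:-C, 6:-B, 7:-B, 8:-B, 9:-B, 10:+B, 11:+C, 12:-C, 13:-C, 14:-C
Rule 3 (four of five consecutive points beyond the same 1σ limit) is satisfied at point 9.

rule 3 at point 9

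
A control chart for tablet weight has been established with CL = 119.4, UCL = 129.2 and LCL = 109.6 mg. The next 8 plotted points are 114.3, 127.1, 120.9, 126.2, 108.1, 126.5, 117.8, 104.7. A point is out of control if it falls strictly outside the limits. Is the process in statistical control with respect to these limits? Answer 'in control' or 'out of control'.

out of control

Compare each point to [109.6, 129.2]: sample 5 = 108.1 < LCL; sample 8 = 104.7 < LCL.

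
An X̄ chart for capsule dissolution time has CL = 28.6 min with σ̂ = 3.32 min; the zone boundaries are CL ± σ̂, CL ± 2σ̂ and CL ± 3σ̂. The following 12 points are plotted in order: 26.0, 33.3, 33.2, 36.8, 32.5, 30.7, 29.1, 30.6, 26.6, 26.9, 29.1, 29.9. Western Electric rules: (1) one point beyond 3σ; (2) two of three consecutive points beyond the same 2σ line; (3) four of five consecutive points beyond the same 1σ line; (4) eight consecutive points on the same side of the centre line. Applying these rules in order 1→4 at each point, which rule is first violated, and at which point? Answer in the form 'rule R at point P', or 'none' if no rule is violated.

Zone of each point (C = within 1σ̂, B = 1σ̂–2σ̂, A = 2σ̂–3σ̂, * = beyond 3σ̂; sign = side of CL): 1:-C, 2:+B, 3:+B, 4:+A, 5:+B, 6:+C, 7:+C, 8:+C, 9:-C, 10:-C, 11:+C, 12:+C
Rule 3 (four of five consecutive points beyond the same 1σ limit) is satisfied at point 5.

rule 3 at point 5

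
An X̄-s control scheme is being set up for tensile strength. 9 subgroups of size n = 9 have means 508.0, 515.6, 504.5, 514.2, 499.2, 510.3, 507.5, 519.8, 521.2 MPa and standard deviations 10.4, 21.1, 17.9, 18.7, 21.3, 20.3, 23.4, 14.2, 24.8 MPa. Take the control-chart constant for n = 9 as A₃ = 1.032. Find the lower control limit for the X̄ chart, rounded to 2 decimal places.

X̄̄ = (508.0 + 515.6 + 504.5 + 514.2 + 499.2 + 510.3 + 507.5 + 519.8 + 521.2) / 9 = 511.1444
s̄ = (10.4 + 21.1 + 17.9 + 18.7 + 21.3 + 20.3 + 23.4 + 14.2 + 24.8) / 9 = 19.1222
LCL = X̄̄ − A₃·s̄ = 511.1444 − 1.032 × 19.1222 = 491.4103

491.41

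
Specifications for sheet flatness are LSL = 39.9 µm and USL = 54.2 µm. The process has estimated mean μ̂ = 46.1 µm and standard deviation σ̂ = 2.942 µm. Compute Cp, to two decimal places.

0.81

Cp = (USL − LSL) / (6σ̂) = (54.2 − 39.9) / (6 × 2.942) = 14.3000 / 17.6520 = 0.8101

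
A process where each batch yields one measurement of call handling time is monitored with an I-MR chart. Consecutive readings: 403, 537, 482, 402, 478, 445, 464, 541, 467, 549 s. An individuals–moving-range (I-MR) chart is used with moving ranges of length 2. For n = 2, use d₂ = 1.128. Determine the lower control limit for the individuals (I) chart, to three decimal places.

X̄ = (403 + 537 + 482 + 402 + 478 + 445 + 464 + 541 + 467 + 549) / 10 = 476.8000
Moving ranges: 134, 55, 80, 76, 33, 19, 77, 74, 82; M̄R̄ = 630.0000 / 9 = 70.0000
LCL = X̄ − 3·M̄R̄/d₂ = 476.8000 − 3 × 70.0000 / 1.128 = 290.6298

290.630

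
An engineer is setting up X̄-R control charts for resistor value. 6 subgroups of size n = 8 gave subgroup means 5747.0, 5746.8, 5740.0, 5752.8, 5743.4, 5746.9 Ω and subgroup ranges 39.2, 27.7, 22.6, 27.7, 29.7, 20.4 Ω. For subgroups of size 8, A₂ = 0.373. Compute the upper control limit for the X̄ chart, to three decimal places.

X̄̄ = (5747.0 + 5746.8 + 5740.0 + 5752.8 + 5743.4 + 5746.9) / 6 = 34476.9000 / 6 = 5746.1500
R̄ = (39.2 + 27.7 + 22.6 + 27.7 + 29.7 + 20.4) / 6 = 167.3000 / 6 = 27.8833
UCL = X̄̄ + A₂·R̄ = 5746.1500 + 0.373 × 27.8833 = 5756.5505

5756.550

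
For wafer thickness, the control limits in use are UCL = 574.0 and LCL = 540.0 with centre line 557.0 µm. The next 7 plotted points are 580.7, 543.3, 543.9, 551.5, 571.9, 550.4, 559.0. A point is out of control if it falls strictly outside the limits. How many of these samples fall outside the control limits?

1

Compare each point to [540.0, 574.0]: sample 1 = 580.7 > UCL.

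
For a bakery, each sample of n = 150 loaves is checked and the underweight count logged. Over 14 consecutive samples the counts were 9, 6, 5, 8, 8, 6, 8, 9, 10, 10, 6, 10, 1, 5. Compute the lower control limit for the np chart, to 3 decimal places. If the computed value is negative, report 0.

p̄ = Σdᵢ / (k·n) = 101 / (14 × 150) = 0.04810
LCL = np̄ − 3·√(np̄(1−p̄)) = 7.2143 − 3 × 2.6206 = -0.6474 → 0 (negative, so LCL = 0)

0.000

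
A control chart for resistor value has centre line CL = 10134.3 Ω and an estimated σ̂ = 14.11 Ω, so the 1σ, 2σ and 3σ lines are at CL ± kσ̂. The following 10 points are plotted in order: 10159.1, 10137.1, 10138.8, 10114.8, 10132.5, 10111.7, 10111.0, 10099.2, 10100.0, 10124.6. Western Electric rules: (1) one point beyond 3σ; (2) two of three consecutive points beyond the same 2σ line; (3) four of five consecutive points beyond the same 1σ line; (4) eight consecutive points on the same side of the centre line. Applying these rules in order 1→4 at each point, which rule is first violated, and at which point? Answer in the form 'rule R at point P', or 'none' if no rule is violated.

rule 3 at point 8

Zone of each point (C = within 1σ̂, B = 1σ̂–2σ̂, A = 2σ̂–3σ̂, * = beyond 3σ̂; sign = side of CL): 1:+B, 2:+C, 3:+C, 4:-B, 5:-C, 6:-B, 7:-B, 8:-A, 9:-A, 10:-C
Rule 3 (four of five consecutive points beyond the same 1σ limit) is satisfied at point 8.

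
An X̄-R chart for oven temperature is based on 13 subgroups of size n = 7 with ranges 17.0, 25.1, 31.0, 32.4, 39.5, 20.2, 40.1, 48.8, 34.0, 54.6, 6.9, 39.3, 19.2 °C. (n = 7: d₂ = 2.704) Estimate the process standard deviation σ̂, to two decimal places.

R̄ = (17.0 + 25.1 + 31.0 + 32.4 + 39.5 + 20.2 + 40.1 + 48.8 + 34.0 + 54.6 + 6.9 + 39.3 + 19.2) / 13 = 31.3923
σ̂ = R̄ / d₂ = 31.3923 / 2.704 = 11.6096

11.61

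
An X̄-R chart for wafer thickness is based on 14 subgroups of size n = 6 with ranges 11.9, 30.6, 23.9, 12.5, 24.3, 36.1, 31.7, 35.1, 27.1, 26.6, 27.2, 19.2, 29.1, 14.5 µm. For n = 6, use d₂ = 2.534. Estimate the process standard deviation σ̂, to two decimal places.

R̄ = (11.9 + 30.6 + 23.9 + 12.5 + 24.3 + 36.1 + 31.7 + 35.1 + 27.1 + 26.6 + 27.2 + 19.2 + 29.1 + 14.5) / 14 = 24.9857
σ̂ = R̄ / d₂ = 24.9857 / 2.534 = 9.8602

9.86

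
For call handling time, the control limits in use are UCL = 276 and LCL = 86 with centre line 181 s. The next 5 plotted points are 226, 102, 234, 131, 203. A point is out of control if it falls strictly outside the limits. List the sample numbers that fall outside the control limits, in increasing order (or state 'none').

none

All 5 points lie within [86, 276].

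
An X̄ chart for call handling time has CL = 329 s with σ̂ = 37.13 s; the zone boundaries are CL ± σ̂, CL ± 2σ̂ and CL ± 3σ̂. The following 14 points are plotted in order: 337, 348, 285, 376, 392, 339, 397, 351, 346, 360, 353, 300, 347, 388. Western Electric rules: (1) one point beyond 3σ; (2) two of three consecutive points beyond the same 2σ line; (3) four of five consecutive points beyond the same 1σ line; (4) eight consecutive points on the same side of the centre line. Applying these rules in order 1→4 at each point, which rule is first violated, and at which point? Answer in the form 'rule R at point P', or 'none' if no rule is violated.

Zone of each point (C = within 1σ̂, B = 1σ̂–2σ̂, A = 2σ̂–3σ̂, * = beyond 3σ̂; sign = side of CL): 1:+C, 2:+C, 3:-B, 4:+B, 5:+B, 6:+C, 7:+B, 8:+C, 9:+C, 10:+C, 11:+C, 12:-C, 13:+C, 14:+B
Rule 4 (eight consecutive points on the same side of the centre line) is satisfied at point 11.

rule 4 at point 11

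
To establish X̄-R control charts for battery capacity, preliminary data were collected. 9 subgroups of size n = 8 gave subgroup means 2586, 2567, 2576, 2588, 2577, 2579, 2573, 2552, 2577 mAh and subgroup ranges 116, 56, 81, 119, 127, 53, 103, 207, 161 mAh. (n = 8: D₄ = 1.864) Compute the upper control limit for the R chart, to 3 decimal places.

R̄ = (116 + 56 + 81 + 119 + 127 + 53 + 103 + 207 + 161) / 9 = 1023.0000 / 9 = 113.6667
UCL_R = D₄·R̄ = 1.864 × 113.6667 = 211.8747

211.875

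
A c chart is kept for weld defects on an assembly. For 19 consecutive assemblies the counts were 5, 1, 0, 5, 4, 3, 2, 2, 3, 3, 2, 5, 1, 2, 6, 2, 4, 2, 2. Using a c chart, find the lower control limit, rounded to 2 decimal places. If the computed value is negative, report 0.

c̄ = (5 + 1 + 0 + 5 + 4 + 3 + 2 + 2 + 3 + 3 + 2 + 5 + 1 + 2 + 6 + 2 + 4 + 2 + 2) / 19 = 54 / 19 = 2.8421
LCL = c̄ − 3√c̄ = 2.8421 − 3 × 1.6859 = -2.2155 → 0 (cannot be negative)

0.00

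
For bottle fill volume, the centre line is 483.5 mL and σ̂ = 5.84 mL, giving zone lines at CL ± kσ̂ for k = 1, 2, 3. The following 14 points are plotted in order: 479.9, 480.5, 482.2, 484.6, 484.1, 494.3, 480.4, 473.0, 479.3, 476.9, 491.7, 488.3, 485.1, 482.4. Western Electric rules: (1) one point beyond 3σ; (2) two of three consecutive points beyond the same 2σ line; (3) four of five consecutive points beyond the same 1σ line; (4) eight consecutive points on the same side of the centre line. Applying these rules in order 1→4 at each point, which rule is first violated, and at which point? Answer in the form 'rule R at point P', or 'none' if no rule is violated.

Zone of each point (C = within 1σ̂, B = 1σ̂–2σ̂, A = 2σ̂–3σ̂, * = beyond 3σ̂; sign = side of CL): 1:-C, 2:-C, 3:-C, 4:+C, 5:+C, 6:+B, 7:-C, 8:-B, 9:-C, 10:-B, 11:+B, 12:+C, 13:+C, 14:-C
No rule fires across all 14 points.

none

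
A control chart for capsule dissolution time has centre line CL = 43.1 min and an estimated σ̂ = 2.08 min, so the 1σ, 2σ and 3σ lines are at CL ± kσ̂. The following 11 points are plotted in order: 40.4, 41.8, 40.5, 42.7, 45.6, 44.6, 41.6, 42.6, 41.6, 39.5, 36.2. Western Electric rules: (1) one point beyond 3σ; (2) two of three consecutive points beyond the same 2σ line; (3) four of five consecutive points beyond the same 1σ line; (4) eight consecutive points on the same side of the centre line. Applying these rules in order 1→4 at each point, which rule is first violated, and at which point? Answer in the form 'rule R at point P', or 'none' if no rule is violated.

Zone of each point (C = within 1σ̂, B = 1σ̂–2σ̂, A = 2σ̂–3σ̂, * = beyond 3σ̂; sign = side of CL): 1:-B, 2:-C, 3:-B, 4:-C, 5:+B, 6:+C, 7:-C, 8:-C, 9:-C, 10:-B, 11:-*
Rule 1 (one point beyond the 3σ limits) is satisfied at point 11.

rule 1 at point 11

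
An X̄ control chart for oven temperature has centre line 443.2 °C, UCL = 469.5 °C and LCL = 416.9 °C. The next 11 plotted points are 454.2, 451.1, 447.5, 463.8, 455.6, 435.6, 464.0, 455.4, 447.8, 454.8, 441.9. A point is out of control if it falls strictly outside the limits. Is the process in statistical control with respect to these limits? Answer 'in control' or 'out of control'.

All 11 points lie within [416.9, 469.5].

in control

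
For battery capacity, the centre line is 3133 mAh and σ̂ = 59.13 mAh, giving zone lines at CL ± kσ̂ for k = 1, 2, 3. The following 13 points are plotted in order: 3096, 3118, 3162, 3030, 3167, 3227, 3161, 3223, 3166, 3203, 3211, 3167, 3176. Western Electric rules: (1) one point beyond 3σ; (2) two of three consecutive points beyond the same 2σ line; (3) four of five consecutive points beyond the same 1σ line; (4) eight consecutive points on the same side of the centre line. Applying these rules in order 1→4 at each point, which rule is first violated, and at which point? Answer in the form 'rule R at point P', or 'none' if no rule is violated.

Zone of each point (C = within 1σ̂, B = 1σ̂–2σ̂, A = 2σ̂–3σ̂, * = beyond 3σ̂; sign = side of CL): 1:-C, 2:-C, 3:+C, 4:-B, 5:+C, 6:+B, 7:+C, 8:+B, 9:+C, 10:+B, 11:+B, 12:+C, 13:+C
Rule 4 (eight consecutive points on the same side of the centre line) is satisfied at point 12.

rule 4 at point 12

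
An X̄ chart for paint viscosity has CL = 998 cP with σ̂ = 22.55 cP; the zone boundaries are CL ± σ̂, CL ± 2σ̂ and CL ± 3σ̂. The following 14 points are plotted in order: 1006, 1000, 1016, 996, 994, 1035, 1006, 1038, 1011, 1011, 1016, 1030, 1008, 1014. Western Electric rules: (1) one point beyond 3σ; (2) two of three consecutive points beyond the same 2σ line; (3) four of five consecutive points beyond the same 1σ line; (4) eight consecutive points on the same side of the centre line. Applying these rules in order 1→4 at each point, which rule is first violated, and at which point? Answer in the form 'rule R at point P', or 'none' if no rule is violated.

Zone of each point (C = within 1σ̂, B = 1σ̂–2σ̂, A = 2σ̂–3σ̂, * = beyond 3σ̂; sign = side of CL): 1:+C, 2:+C, 3:+C, 4:-C, 5:-C, 6:+B, 7:+C, 8:+B, 9:+C, 10:+C, 11:+C, 12:+B, 13:+C, 14:+C
Rule 4 (eight consecutive points on the same side of the centre line) is satisfied at point 13.

rule 4 at point 13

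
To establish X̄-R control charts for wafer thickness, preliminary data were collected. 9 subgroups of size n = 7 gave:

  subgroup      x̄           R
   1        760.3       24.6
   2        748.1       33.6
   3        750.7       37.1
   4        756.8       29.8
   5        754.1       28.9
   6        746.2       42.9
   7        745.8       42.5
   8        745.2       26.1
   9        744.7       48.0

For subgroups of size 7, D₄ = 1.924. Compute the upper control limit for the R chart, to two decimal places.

R̄ = (24.6 + 33.6 + 37.1 + 29.8 + 28.9 + 42.9 + 42.5 + 26.1 + 48.0) / 9 = 313.5000 / 9 = 34.8333
UCL_R = D₄·R̄ = 1.924 × 34.8333 = 67.0193

67.02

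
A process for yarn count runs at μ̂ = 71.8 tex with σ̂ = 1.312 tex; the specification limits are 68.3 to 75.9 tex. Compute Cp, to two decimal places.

0.97

Cp = (USL − LSL) / (6σ̂) = (75.9 − 68.3) / (6 × 1.312) = 7.6000 / 7.8720 = 0.9654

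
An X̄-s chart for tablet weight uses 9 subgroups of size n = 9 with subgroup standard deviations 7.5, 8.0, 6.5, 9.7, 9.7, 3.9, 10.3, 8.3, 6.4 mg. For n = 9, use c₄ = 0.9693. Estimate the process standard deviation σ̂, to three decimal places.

8.059

s̄ = (7.5 + 8.0 + 6.5 + 9.7 + 9.7 + 3.9 + 10.3 + 8.3 + 6.4) / 9 = 7.8111
σ̂ = s̄ / c₄ = 7.8111 / 0.9693 = 8.0585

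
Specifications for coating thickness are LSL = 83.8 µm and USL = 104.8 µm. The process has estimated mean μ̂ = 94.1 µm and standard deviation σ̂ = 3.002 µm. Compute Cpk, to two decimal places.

Cpu = (USL − μ̂) / (3σ̂) = (104.8 − 94.1) / (3 × 3.002) = 1.1881; Cpl = (μ̂ − LSL) / (3σ̂) = (94.1 − 83.8) / (3 × 3.002) = 1.1437; Cpk = min(Cpu, Cpl) = 1.1437

1.14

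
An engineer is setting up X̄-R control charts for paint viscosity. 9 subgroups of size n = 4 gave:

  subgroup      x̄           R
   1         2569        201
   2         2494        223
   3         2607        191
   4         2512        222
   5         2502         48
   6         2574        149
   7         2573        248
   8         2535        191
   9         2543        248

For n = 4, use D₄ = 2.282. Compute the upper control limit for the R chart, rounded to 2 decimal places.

436.37

R̄ = (201 + 223 + 191 + 222 + 48 + 149 + 248 + 191 + 248) / 9 = 1721.0000 / 9 = 191.2222
UCL_R = D₄·R̄ = 2.282 × 191.2222 = 436.3691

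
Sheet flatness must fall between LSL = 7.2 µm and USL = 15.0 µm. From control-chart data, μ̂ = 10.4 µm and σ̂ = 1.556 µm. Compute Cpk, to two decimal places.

Cpu = (USL − μ̂) / (3σ̂) = (15.0 − 10.4) / (3 × 1.556) = 0.9854; Cpl = (μ̂ − LSL) / (3σ̂) = (10.4 − 7.2) / (3 × 1.556) = 0.6855; Cpk = min(Cpu, Cpl) = 0.6855

0.69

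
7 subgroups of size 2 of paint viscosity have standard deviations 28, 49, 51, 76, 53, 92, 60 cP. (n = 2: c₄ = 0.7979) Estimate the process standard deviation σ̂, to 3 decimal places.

73.228

s̄ = (28 + 49 + 51 + 76 + 53 + 92 + 60) / 7 = 58.4286
σ̂ = s̄ / c₄ = 58.4286 / 0.7979 = 73.2279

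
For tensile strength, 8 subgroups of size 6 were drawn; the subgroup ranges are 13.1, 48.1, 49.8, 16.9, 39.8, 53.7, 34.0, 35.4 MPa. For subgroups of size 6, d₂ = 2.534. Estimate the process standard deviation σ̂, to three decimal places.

R̄ = (13.1 + 48.1 + 49.8 + 16.9 + 39.8 + 53.7 + 34.0 + 35.4) / 8 = 36.3500
σ̂ = R̄ / d₂ = 36.3500 / 2.534 = 14.3449

14.345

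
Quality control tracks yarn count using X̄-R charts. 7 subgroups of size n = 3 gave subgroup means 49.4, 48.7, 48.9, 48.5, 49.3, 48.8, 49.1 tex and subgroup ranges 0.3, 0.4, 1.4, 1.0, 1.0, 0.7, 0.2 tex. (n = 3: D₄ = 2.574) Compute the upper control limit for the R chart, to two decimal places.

1.84

R̄ = (0.3 + 0.4 + 1.4 + 1.0 + 1.0 + 0.7 + 0.2) / 7 = 5.0000 / 7 = 0.7143
UCL_R = D₄·R̄ = 2.574 × 0.7143 = 1.8386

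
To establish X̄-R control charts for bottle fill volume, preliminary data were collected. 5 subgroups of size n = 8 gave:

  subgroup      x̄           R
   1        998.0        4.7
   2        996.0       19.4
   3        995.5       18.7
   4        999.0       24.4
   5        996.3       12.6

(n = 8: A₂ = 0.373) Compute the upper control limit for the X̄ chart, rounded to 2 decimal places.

1002.91

X̄̄ = (998.0 + 996.0 + 995.5 + 999.0 + 996.3) / 5 = 4984.8000 / 5 = 996.9600
R̄ = (4.7 + 19.4 + 18.7 + 24.4 + 12.6) / 5 = 79.8000 / 5 = 15.9600
UCL = X̄̄ + A₂·R̄ = 996.9600 + 0.373 × 15.9600 = 1002.9131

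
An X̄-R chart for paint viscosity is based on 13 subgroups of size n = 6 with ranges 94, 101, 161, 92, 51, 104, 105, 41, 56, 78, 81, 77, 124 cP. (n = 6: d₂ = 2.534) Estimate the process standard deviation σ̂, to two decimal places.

R̄ = (94 + 101 + 161 + 92 + 51 + 104 + 105 + 41 + 56 + 78 + 81 + 77 + 124) / 13 = 89.6154
σ̂ = R̄ / d₂ = 89.6154 / 2.534 = 35.3652

35.37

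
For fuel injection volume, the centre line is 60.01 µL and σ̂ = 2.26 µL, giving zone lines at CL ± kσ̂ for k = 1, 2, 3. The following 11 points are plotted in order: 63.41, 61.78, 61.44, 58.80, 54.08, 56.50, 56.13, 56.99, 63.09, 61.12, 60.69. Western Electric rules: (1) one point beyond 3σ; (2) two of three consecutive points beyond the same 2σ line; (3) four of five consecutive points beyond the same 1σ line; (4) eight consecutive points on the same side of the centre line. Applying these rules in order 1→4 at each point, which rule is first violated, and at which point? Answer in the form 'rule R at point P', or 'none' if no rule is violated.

Zone of each point (C = within 1σ̂, B = 1σ̂–2σ̂, A = 2σ̂–3σ̂, * = beyond 3σ̂; sign = side of CL): 1:+B, 2:+C, 3:+C, 4:-C, 5:-A, 6:-B, 7:-B, 8:-B, 9:+B, 10:+C, 11:+C
Rule 3 (four of five consecutive points beyond the same 1σ limit) is satisfied at point 8.

rule 3 at point 8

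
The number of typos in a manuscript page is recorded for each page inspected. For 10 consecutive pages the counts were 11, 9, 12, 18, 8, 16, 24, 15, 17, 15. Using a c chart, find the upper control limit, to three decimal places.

c̄ = (11 + 9 + 12 + 18 + 8 + 16 + 24 + 15 + 17 + 15) / 10 = 145 / 10 = 14.5000
UCL = c̄ + 3√c̄ = 14.5000 + 3 × √14.5000 = 14.5000 + 3 × 3.8079 = 25.9237

25.924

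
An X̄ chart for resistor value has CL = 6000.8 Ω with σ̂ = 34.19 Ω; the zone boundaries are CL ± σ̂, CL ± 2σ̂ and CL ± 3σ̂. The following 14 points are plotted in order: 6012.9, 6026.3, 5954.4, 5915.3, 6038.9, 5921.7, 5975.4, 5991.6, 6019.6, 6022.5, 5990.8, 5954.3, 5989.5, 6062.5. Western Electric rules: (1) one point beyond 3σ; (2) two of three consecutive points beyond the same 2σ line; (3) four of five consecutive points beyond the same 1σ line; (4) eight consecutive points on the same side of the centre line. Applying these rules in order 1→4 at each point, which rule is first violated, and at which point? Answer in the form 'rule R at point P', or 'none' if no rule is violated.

rule 2 at point 6

Zone of each point (C = within 1σ̂, B = 1σ̂–2σ̂, A = 2σ̂–3σ̂, * = beyond 3σ̂; sign = side of CL): 1:+C, 2:+C, 3:-B, 4:-A, 5:+B, 6:-A, 7:-C, 8:-C, 9:+C, 10:+C, 11:-C, 12:-B, 13:-C, 14:+B
Rule 2 (two of three consecutive points beyond the same 2σ limit) is satisfied at point 6.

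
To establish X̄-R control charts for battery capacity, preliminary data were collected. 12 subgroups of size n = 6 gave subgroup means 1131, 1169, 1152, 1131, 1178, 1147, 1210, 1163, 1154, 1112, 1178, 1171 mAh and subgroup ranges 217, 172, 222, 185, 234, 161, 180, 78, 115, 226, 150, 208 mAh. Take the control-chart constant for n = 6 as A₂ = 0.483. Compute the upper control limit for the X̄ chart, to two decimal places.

1244.46

X̄̄ = (1131 + 1169 + 1152 + 1131 + 1178 + 1147 + 1210 + 1163 + 1154 + 1112 + 1178 + 1171) / 12 = 13896.0000 / 12 = 1158.0000
R̄ = (217 + 172 + 222 + 185 + 234 + 161 + 180 + 78 + 115 + 226 + 150 + 208) / 12 = 2148.0000 / 12 = 179.0000
UCL = X̄̄ + A₂·R̄ = 1158.0000 + 0.483 × 179.0000 = 1244.4570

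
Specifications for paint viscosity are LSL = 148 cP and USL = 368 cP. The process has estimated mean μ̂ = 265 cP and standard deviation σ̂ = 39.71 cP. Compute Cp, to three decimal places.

0.923

Cp = (USL − LSL) / (6σ̂) = (368 − 148) / (6 × 39.71) = 220.0000 / 238.2600 = 0.9234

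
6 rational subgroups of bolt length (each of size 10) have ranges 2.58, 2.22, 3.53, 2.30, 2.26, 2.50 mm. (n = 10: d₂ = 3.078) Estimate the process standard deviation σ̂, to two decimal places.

R̄ = (2.58 + 2.22 + 3.53 + 2.30 + 2.26 + 2.50) / 6 = 2.5650
σ̂ = R̄ / d₂ = 2.5650 / 3.078 = 0.8333

0.83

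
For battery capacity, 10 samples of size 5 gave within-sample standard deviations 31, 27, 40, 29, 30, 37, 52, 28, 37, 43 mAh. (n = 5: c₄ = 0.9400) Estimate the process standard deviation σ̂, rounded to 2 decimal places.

s̄ = (31 + 27 + 40 + 29 + 30 + 37 + 52 + 28 + 37 + 43) / 10 = 35.4000
σ̂ = s̄ / c₄ = 35.4000 / 0.9400 = 37.6596

37.66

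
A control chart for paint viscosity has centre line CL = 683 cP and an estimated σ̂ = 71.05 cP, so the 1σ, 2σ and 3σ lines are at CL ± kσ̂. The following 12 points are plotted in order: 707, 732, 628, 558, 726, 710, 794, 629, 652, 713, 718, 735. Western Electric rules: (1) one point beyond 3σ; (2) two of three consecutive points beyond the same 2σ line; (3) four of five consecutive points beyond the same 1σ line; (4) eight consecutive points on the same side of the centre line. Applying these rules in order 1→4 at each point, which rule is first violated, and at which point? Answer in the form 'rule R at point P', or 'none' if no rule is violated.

none

Zone of each point (C = within 1σ̂, B = 1σ̂–2σ̂, A = 2σ̂–3σ̂, * = beyond 3σ̂; sign = side of CL): 1:+C, 2:+C, 3:-C, 4:-B, 5:+C, 6:+C, 7:+B, 8:-C, 9:-C, 10:+C, 11:+C, 12:+C
No rule fires across all 12 points.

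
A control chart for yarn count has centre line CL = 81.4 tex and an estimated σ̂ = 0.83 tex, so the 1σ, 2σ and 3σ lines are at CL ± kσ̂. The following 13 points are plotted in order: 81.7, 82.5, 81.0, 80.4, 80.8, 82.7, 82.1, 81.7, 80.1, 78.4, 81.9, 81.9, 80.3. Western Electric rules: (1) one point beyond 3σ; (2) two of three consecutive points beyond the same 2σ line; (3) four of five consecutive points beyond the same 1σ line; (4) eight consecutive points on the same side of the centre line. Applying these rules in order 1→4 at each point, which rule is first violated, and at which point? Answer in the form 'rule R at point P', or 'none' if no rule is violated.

rule 1 at point 10

Zone of each point (C = within 1σ̂, B = 1σ̂–2σ̂, A = 2σ̂–3σ̂, * = beyond 3σ̂; sign = side of CL): 1:+C, 2:+B, 3:-C, 4:-B, 5:-C, 6:+B, 7:+C, 8:+C, 9:-B, 10:-*, 11:+C, 12:+C, 13:-B
Rule 1 (one point beyond the 3σ limits) is satisfied at point 10.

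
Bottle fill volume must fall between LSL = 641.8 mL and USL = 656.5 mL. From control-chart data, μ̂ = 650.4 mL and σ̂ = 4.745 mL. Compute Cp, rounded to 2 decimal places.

0.52

Cp = (USL − LSL) / (6σ̂) = (656.5 − 641.8) / (6 × 4.745) = 14.7000 / 28.4700 = 0.5163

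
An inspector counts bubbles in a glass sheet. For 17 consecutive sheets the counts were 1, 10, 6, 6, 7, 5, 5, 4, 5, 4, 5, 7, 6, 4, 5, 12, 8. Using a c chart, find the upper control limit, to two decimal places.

c̄ = (1 + 10 + 6 + 6 + 7 + 5 + 5 + 4 + 5 + 4 + 5 + 7 + 6 + 4 + 5 + 12 + 8) / 17 = 100 / 17 = 5.8824
UCL = c̄ + 3√c̄ = 5.8824 + 3 × √5.8824 = 5.8824 + 3 × 2.4254 = 13.1584

13.16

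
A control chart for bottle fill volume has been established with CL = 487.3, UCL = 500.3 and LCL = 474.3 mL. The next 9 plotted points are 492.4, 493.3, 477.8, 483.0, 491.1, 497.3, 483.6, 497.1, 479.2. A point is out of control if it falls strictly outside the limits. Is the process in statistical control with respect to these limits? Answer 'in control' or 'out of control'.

All 9 points lie within [474.3, 500.3].

in control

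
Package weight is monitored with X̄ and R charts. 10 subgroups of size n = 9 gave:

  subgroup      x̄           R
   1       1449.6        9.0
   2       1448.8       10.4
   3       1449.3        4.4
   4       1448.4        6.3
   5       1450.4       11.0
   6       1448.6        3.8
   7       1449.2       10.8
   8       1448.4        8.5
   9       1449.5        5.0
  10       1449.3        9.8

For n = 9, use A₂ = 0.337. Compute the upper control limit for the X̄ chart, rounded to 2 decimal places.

1451.81

X̄̄ = (1449.6 + 1448.8 + 1449.3 + 1448.4 + 1450.4 + 1448.6 + 1449.2 + 1448.4 + 1449.5 + 1449.3) / 10 = 14491.5000 / 10 = 1449.1500
R̄ = (9.0 + 10.4 + 4.4 + 6.3 + 11.0 + 3.8 + 10.8 + 8.5 + 5.0 + 9.8) / 10 = 79.0000 / 10 = 7.9000
UCL = X̄̄ + A₂·R̄ = 1449.1500 + 0.337 × 7.9000 = 1451.8123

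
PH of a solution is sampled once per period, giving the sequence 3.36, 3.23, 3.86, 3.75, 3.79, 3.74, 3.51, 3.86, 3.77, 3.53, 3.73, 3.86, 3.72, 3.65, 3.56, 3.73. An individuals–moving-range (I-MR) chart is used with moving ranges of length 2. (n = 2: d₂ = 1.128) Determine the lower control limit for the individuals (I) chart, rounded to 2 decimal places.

X̄ = (3.36 + 3.23 + 3.86 + 3.75 + 3.79 + 3.74 + 3.51 + 3.86 + 3.77 + 3.53 + 3.73 + 3.86 + 3.72 + 3.65 + 3.56 + 3.73) / 16 = 3.6656
Moving ranges: 0.13, 0.63, 0.11, 0.04, 0.05, 0.23, 0.35, 0.09, 0.24, 0.20, 0.13, 0.14, 0.07, 0.09, 0.17; M̄R̄ = 2.6700 / 15 = 0.1780
LCL = X̄ − 3·M̄R̄/d₂ = 3.6656 − 3 × 0.1780 / 1.128 = 3.1922

3.19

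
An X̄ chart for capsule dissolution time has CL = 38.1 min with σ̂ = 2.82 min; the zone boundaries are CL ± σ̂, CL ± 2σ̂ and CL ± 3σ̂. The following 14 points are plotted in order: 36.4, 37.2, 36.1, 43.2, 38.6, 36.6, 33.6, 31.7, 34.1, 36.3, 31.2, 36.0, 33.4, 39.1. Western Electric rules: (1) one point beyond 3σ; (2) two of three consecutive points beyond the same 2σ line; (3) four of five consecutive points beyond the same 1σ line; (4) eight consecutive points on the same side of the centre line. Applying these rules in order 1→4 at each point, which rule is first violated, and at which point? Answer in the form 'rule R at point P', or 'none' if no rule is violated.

Zone of each point (C = within 1σ̂, B = 1σ̂–2σ̂, A = 2σ̂–3σ̂, * = beyond 3σ̂; sign = side of CL): 1:-C, 2:-C, 3:-C, 4:+B, 5:+C, 6:-C, 7:-B, 8:-A, 9:-B, 10:-C, 11:-A, 12:-C, 13:-B, 14:+C
Rule 3 (four of five consecutive points beyond the same 1σ limit) is satisfied at point 11.

rule 3 at point 11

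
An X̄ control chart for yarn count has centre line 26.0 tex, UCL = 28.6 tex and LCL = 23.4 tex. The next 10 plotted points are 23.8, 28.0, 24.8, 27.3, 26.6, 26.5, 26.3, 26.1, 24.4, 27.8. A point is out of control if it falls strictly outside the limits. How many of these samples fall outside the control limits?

0

All 10 points lie within [23.4, 28.6].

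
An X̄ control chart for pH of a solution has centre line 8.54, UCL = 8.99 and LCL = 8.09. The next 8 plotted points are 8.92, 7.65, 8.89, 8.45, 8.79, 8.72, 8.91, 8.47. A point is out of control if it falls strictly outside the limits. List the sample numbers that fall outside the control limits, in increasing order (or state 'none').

Compare each point to [8.09, 8.99]: sample 2 = 7.65 < LCL.

2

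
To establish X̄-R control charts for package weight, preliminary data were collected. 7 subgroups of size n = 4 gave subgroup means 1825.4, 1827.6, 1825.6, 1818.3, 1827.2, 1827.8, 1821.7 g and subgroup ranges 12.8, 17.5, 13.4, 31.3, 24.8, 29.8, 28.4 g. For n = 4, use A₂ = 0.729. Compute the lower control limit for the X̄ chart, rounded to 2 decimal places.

1808.35

X̄̄ = (1825.4 + 1827.6 + 1825.6 + 1818.3 + 1827.2 + 1827.8 + 1821.7) / 7 = 12773.6000 / 7 = 1824.8000
R̄ = (12.8 + 17.5 + 13.4 + 31.3 + 24.8 + 29.8 + 28.4) / 7 = 158.0000 / 7 = 22.5714
LCL = X̄̄ − A₂·R̄ = 1824.8000 − 0.729 × 22.5714 = 1808.3454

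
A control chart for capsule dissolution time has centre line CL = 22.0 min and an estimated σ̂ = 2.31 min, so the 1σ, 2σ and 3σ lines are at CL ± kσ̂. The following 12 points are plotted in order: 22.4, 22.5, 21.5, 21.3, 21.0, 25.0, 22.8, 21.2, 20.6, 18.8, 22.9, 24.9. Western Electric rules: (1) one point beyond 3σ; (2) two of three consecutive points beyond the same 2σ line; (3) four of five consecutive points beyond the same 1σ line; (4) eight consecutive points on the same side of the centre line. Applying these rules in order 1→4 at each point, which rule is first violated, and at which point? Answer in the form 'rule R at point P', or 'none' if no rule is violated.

none

Zone of each point (C = within 1σ̂, B = 1σ̂–2σ̂, A = 2σ̂–3σ̂, * = beyond 3σ̂; sign = side of CL): 1:+C, 2:+C, 3:-C, 4:-C, 5:-C, 6:+B, 7:+C, 8:-C, 9:-C, 10:-B, 11:+C, 12:+B
No rule fires across all 12 points.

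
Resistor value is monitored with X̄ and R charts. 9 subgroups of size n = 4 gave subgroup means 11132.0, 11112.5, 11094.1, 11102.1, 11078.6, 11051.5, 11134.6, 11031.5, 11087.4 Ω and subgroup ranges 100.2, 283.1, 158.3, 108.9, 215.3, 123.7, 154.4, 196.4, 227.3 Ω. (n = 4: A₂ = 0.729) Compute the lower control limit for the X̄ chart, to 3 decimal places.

10964.613

X̄̄ = (11132.0 + 11112.5 + 11094.1 + 11102.1 + 11078.6 + 11051.5 + 11134.6 + 11031.5 + 11087.4) / 9 = 99824.3000 / 9 = 11091.5889
R̄ = (100.2 + 283.1 + 158.3 + 108.9 + 215.3 + 123.7 + 154.4 + 196.4 + 227.3) / 9 = 1567.6000 / 9 = 174.1778
LCL = X̄̄ − A₂·R̄ = 11091.5889 − 0.729 × 174.1778 = 10964.6133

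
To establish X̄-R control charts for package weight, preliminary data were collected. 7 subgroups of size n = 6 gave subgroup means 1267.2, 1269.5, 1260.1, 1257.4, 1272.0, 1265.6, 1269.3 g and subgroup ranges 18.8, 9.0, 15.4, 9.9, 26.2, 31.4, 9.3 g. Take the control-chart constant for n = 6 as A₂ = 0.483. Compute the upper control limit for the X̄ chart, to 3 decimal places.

1274.151

X̄̄ = (1267.2 + 1269.5 + 1260.1 + 1257.4 + 1272.0 + 1265.6 + 1269.3) / 7 = 8861.1000 / 7 = 1265.8714
R̄ = (18.8 + 9.0 + 15.4 + 9.9 + 26.2 + 31.4 + 9.3) / 7 = 120.0000 / 7 = 17.1429
UCL = X̄̄ + A₂·R̄ = 1265.8714 + 0.483 × 17.1429 = 1274.1514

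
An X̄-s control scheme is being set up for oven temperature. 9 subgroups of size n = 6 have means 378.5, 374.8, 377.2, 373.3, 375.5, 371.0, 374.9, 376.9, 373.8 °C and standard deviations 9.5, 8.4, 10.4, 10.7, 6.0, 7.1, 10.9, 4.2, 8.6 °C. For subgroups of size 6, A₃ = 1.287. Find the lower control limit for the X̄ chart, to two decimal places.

X̄̄ = (378.5 + 374.8 + 377.2 + 373.3 + 375.5 + 371.0 + 374.9 + 376.9 + 373.8) / 9 = 375.1000
s̄ = (9.5 + 8.4 + 10.4 + 10.7 + 6.0 + 7.1 + 10.9 + 4.2 + 8.6) / 9 = 8.4222
LCL = X̄̄ − A₃·s̄ = 375.1000 − 1.287 × 8.4222 = 364.2606

364.26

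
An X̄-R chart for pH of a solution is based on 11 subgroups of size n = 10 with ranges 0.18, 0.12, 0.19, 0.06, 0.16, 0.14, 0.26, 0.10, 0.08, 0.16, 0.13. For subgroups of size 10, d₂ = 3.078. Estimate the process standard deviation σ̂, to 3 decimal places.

R̄ = (0.18 + 0.12 + 0.19 + 0.06 + 0.16 + 0.14 + 0.26 + 0.10 + 0.08 + 0.16 + 0.13) / 11 = 0.1436
σ̂ = R̄ / d₂ = 0.1436 / 3.078 = 0.0467

0.047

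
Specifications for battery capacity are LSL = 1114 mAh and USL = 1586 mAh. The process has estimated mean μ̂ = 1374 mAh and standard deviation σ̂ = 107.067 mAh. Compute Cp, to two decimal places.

0.73

Cp = (USL − LSL) / (6σ̂) = (1586 − 1114) / (6 × 107.067) = 472.0000 / 642.4020 = 0.7347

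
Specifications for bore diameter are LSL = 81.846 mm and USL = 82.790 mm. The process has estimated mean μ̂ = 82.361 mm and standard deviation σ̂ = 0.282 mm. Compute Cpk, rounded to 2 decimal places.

Cpu = (USL − μ̂) / (3σ̂) = (82.790 − 82.361) / (3 × 0.282) = 0.5071; Cpl = (μ̂ − LSL) / (3σ̂) = (82.361 − 81.846) / (3 × 0.282) = 0.6087; Cpk = min(Cpu, Cpl) = 0.5071

0.51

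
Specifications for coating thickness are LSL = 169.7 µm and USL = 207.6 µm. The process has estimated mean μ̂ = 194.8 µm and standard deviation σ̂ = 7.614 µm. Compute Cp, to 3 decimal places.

0.830

Cp = (USL − LSL) / (6σ̂) = (207.6 − 169.7) / (6 × 7.614) = 37.9000 / 45.6840 = 0.8296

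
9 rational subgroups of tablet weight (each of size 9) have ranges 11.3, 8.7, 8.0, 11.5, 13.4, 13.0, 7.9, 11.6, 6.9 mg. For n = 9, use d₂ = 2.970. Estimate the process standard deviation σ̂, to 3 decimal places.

R̄ = (11.3 + 8.7 + 8.0 + 11.5 + 13.4 + 13.0 + 7.9 + 11.6 + 6.9) / 9 = 10.2556
σ̂ = R̄ / d₂ = 10.2556 / 2.970 = 3.4530

3.453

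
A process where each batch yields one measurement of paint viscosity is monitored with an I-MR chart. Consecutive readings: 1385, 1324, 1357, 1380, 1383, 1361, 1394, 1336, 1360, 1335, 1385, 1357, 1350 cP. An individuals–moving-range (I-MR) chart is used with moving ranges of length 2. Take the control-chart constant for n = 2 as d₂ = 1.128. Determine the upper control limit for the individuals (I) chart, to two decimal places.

1443.42

X̄ = (1385 + 1324 + 1357 + 1380 + 1383 + 1361 + 1394 + 1336 + 1360 + 1335 + 1385 + 1357 + 1350) / 13 = 1362.0769
Moving ranges: 61, 33, 23, 3, 22, 33, 58, 24, 25, 50, 28, 7; M̄R̄ = 367.0000 / 12 = 30.5833
UCL = X̄ + 3·M̄R̄/d₂ = 1362.0769 + 3 × 30.5833 / 1.128 = 1443.4156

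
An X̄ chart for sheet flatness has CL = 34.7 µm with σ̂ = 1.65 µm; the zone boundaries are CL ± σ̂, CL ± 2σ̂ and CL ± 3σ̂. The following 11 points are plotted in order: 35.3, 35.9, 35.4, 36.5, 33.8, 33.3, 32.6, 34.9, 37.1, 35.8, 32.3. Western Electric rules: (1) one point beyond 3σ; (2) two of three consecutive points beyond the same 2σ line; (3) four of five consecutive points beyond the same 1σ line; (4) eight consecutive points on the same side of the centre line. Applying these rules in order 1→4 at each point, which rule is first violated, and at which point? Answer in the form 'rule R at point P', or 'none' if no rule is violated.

none

Zone of each point (C = within 1σ̂, B = 1σ̂–2σ̂, A = 2σ̂–3σ̂, * = beyond 3σ̂; sign = side of CL): 1:+C, 2:+C, 3:+C, 4:+B, 5:-C, 6:-C, 7:-B, 8:+C, 9:+B, 10:+C, 11:-B
No rule fires across all 11 points.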